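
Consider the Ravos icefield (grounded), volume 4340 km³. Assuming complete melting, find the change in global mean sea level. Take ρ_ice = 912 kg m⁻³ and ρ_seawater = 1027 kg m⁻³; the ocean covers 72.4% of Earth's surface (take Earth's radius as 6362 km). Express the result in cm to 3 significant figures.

Ravos: 4340 km³ × (912/1027) = 3854 km³ of water.
Spread over 3.68×10^14 m² of ocean, Δh = 3.854×10^12 / 3.68×10^14 = 0.0105 m = 1.05 cm.

≈ 1.05 cm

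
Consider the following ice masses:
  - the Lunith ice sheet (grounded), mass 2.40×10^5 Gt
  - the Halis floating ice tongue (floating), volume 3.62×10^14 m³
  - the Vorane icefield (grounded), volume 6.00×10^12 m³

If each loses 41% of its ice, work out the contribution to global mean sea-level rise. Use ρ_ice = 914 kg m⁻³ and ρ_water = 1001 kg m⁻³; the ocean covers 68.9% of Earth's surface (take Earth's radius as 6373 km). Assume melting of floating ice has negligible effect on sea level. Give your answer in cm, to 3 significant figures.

Lunith: 0.41 × 2.40×10^5 Gt = 9.840×10^16 kg; dividing by ρ_w = 1001 kg m⁻³ gives 9.830×10^13 m³ of water.
The Halis floating ice tongue is floating and already displaces its own weight of water, so its melt adds essentially nothing to sea level.
Vorane: 0.41 × 6.00×10^12 m³ × (914/1001) = 2.246×10^12 m³ of water.
Total added water ≈ 1.005×10^14 m³ over 3.52×10^14 m² → Δh = 0.286 m = 28.6 cm.

≈ 28.6 cm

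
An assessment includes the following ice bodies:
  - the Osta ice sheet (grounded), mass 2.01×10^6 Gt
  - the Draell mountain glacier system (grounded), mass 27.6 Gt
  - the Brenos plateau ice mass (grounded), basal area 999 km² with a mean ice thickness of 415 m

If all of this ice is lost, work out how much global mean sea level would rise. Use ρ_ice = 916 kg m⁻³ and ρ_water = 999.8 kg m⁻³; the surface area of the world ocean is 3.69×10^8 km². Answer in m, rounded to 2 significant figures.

Osta: 2.01×10^6 Gt = 2.010×10^18 kg; dividing by ρ_w = 999.8 kg m⁻³ gives 2.010×10^15 m³ of water.
Draell: 27.6 Gt = 2.760×10^13 kg; dividing by ρ_w = 999.8 kg m⁻³ gives 2.761×10^10 m³ of water.
Brenos: ice volume = 999 km² × 415 m = 414.6 km³; 414.6 × (916/999.8) = 379.8 km³ of water.
Total added water ≈ 2.011×10^15 m³ over 3.69×10^14 m² → Δh = 5.45 m.

≈ 5.4 m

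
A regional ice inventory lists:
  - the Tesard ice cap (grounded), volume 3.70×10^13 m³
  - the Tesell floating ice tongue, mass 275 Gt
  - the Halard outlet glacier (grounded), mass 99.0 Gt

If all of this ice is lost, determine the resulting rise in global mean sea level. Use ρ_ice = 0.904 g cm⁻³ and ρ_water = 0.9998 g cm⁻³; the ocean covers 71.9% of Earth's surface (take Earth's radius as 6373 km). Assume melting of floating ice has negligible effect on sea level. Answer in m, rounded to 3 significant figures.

Tesard: 3.70×10^13 m³ × (904/999.8) = 3.345×10^13 m³ of water.
The Tesell floating ice tongue is floating and already displaces its own weight of water, so its melt adds essentially nothing to sea level.
Halard: 99.0 Gt = 9.900×10^13 kg; dividing by ρ_w = 0.9998 g cm⁻³ = 999.8 kg m⁻³ gives 9.902×10^10 m³ of water.
Total added water ≈ 3.355×10^13 m³ over 3.67×10^14 m² → Δh = 0.0914 m.

≈ 0.0914 m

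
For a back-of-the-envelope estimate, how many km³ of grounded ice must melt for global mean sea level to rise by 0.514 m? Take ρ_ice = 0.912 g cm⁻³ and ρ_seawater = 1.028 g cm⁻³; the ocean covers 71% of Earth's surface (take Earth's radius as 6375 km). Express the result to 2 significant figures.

≈ 2.1×10^5 km³

Required water volume = Δh × A = 0.514 m × 3.63×10^14 m² = 1.864×10^14 m³ = 1.864×10^5 km³.
Ice volume = water volume × ρ_w/ρ_ice = 1.864×10^5 × 1028/912 = 2.1×10^5 km³.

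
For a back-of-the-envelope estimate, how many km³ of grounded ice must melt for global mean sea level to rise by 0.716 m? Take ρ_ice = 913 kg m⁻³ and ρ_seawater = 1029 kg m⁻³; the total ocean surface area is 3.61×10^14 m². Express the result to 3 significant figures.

Required water volume = Δh × A = 0.716 m × 3.61×10^14 m² = 2.585×10^14 m³ = 2.585×10^5 km³.
Ice volume = water volume × ρ_w/ρ_ice = 2.585×10^5 × 1029/913 = 2.91×10^5 km³.

≈ 2.91×10^5 km³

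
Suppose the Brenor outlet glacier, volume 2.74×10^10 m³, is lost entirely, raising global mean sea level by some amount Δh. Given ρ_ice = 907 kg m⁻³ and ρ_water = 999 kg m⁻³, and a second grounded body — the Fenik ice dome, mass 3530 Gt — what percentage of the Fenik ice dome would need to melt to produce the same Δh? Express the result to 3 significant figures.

≈ 0.704 %

Equal sea-level rise means equal mass of meltwater, i.e. equal mass of ice lost.
Ice mass of Brenor: 2.485×10^13 kg; ice mass of Fenik: 3.530×10^15 kg.
Fraction required = 2.485×10^13 / 3.530×10^15 = 7.04×10^-3 → 0.704 %.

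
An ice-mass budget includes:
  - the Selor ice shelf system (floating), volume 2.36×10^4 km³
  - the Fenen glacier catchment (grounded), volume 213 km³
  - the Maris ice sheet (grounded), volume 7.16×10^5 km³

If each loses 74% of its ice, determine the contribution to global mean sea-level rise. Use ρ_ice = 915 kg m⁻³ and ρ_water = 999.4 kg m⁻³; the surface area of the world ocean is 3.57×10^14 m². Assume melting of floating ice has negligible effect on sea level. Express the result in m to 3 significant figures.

≈ 1.36 m

The Selor ice shelf system is floating and already displaces its own weight of water, so its melt adds essentially nothing to sea level.
Fenen: 0.74 × 213 km³ × (915/999.4) = 144.3 km³ of water.
Maris: 0.74 × 7.16×10^5 km³ × (915/999.4) = 4.851×10^5 km³ of water.
Total added water ≈ 4.852×10^14 m³ over 3.57×10^14 m² → Δh = 1.36 m.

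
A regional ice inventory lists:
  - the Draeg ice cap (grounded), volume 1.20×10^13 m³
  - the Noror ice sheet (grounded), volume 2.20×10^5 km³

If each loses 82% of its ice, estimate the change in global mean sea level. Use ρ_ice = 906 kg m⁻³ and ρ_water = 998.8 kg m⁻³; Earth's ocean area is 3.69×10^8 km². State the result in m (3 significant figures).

≈ 0.468 m

Draeg: 0.82 × 1.20×10^13 m³ × (906/998.8) = 8.926×10^12 m³ of water.
Noror: 0.82 × 2.20×10^5 km³ × (906/998.8) = 1.636×10^5 km³ of water.
Total added water ≈ 1.726×10^14 m³ over 3.69×10^14 m² → Δh = 0.468 m.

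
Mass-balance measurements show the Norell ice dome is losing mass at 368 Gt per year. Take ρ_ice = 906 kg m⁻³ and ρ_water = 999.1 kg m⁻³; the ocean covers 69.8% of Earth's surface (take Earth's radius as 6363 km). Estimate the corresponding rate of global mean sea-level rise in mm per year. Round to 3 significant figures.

≈ 1.04 mm/yr

ρ_w = 999.1 kg m⁻³. Annual water volume added = 368 Gt / ρ_w = 3.680×10^14 kg / 999.1 kg m⁻³ = 3.683×10^11 m³.
Δh per year = 3.683×10^11 / 3.55×10^14 = 1.04×10^-3 m = 1.04 mm.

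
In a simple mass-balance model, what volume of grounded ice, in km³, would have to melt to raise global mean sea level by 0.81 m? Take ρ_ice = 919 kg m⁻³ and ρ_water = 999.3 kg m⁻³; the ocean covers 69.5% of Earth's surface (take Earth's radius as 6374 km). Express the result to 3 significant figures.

≈ 3.13×10^5 km³

Required water volume = Δh × A = 0.81 m × 3.55×10^14 m² = 2.874×10^14 m³ = 2.874×10^5 km³.
Ice volume = water volume × ρ_w/ρ_ice = 2.874×10^5 × 999.3/919 = 3.13×10^5 km³.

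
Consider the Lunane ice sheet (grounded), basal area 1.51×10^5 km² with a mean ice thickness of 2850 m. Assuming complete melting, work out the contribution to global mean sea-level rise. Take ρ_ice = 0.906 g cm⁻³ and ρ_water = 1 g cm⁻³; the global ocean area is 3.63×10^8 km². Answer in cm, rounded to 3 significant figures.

≈ 107 cm

Lunane: ice volume = 1.51×10^5 km² × 2850 m = 4.304×10^5 km³; 4.304×10^5 × (906/1000) = 3.899×10^5 km³ of water.
Spread over 3.63×10^14 m² of ocean, Δh = 3.899×10^14 / 3.63×10^14 = 1.07 m = 107 cm.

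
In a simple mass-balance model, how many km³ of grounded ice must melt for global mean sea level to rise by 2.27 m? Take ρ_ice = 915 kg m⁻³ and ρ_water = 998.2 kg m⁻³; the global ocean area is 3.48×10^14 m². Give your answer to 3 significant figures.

≈ 8.62×10^5 km³

Required water volume = Δh × A = 2.27 m × 3.48×10^14 m² = 7.900×10^14 m³ = 7.900×10^5 km³.
Ice volume = water volume × ρ_w/ρ_ice = 7.900×10^5 × 998.2/915 = 8.62×10^5 km³.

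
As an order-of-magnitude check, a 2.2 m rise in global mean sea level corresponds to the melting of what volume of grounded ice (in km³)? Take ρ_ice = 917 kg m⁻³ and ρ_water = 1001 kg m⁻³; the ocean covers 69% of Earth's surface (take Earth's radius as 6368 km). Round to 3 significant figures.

≈ 8.44×10^5 km³

Required water volume = Δh × A = 2.2 m × 3.52×10^14 m² = 7.735×10^14 m³ = 7.735×10^5 km³.
Ice volume = water volume × ρ_w/ρ_ice = 7.735×10^5 × 1001/917 = 8.44×10^5 km³.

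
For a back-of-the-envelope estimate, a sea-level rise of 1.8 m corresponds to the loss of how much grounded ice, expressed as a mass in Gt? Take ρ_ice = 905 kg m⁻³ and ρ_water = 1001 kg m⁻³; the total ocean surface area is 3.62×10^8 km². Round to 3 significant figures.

Required water volume = Δh × A = 1.8 m × 3.62×10^14 m² = 6.516×10^14 m³.
ρ_w = 1001 kg m⁻³, so the mass of water = 6.516×10^14 m³ × 1001 kg m⁻³ = 6.523×10^17 kg = 6.52×10^5 Gt (and the same mass of ice, by conservation).

≈ 6.52×10^5 Gt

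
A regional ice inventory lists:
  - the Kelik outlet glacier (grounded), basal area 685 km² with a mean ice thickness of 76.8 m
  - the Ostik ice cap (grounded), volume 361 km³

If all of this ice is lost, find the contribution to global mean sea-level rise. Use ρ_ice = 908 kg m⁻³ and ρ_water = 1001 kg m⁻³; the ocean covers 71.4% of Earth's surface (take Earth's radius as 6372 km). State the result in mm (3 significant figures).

≈ 1.03 mm

Kelik: ice volume = 685 km² × 76.8 m = 52.61 km³; 52.61 × (908/1001) = 47.72 km³ of water.
Ostik: 361 km³ × (908/1001) = 327.5 km³ of water.
Total added water ≈ 3.752×10^11 m³ over 3.64×10^14 m² → Δh = 1.03×10^-3 m = 1.03 mm.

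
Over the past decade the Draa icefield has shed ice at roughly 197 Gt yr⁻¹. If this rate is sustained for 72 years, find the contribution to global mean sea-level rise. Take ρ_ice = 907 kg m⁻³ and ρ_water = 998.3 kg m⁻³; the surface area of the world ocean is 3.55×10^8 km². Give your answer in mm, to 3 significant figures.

≈ 40.0 mm

Total mass lost = 197 Gt/yr × 72 yr = 1.418×10^4 Gt = 1.418×10^16 kg.
ρ_w = 998.3 kg m⁻³, so water volume = 1.418×10^16 / 998.3 = 1.421×10^13 m³.
Δh = 1.421×10^13 / 3.55×10^14 = 0.0400 m = 40.0 mm.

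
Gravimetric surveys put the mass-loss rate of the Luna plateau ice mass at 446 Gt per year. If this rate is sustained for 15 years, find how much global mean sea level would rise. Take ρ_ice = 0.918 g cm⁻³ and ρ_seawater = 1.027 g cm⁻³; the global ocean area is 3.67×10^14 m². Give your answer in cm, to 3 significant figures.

≈ 1.77 cm

Total mass lost = 446 Gt/yr × 15 yr = 6690 Gt = 6.690×10^15 kg.
ρ_w = 1.027 g cm⁻³ = 1027 kg m⁻³, so water volume = 6.690×10^15 / 1027 = 6.514×10^12 m³.
Δh = 6.514×10^12 / 3.67×10^14 = 0.0177 m = 1.77 cm.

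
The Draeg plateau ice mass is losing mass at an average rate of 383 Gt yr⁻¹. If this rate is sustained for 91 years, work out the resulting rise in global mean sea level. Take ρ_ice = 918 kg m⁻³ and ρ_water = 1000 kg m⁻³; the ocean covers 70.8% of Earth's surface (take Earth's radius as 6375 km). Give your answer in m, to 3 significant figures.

≈ 0.0964 m

Total mass lost = 383 Gt/yr × 91 yr = 3.485×10^4 Gt = 3.485×10^16 kg.
ρ_w = 1000 kg m⁻³, so water volume = 3.485×10^16 / 1000 = 3.485×10^13 m³.
Δh = 3.485×10^13 / 3.62×10^14 = 0.0964 m.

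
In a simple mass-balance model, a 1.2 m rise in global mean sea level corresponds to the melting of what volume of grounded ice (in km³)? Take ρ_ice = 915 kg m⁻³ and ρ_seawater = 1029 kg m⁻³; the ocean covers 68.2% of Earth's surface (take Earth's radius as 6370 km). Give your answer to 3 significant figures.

Required water volume = Δh × A = 1.2 m × 3.48×10^14 m² = 4.173×10^14 m³ = 4.173×10^5 km³.
Ice volume = water volume × ρ_w/ρ_ice = 4.173×10^5 × 1029/915 = 4.69×10^5 km³.

≈ 4.69×10^5 km³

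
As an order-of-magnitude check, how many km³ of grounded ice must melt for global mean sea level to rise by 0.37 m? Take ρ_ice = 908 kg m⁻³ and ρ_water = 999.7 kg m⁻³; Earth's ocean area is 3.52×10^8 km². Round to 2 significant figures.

Required water volume = Δh × A = 0.37 m × 3.52×10^14 m² = 1.302×10^14 m³ = 1.302×10^5 km³.
Ice volume = water volume × ρ_w/ρ_ice = 1.302×10^5 × 999.7/908 = 1.4×10^5 km³.

≈ 1.4×10^5 km³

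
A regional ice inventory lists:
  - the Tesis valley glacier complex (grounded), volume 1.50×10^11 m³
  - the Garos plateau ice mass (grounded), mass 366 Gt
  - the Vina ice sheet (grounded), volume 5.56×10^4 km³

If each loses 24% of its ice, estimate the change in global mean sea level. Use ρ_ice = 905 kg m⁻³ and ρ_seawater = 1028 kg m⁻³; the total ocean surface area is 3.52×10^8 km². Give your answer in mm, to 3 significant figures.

Tesis: 0.24 × 1.50×10^11 m³ × (905/1028) = 3.169×10^10 m³ of water.
Garos: 0.24 × 366 Gt = 8.784×10^13 kg; dividing by ρ_w = 1028 kg m⁻³ gives 8.545×10^10 m³ of water.
Vina: 0.24 × 5.56×10^4 km³ × (905/1028) = 1.175×10^4 km³ of water.
Total added water ≈ 1.186×10^13 m³ over 3.52×10^14 m² → Δh = 0.0337 m = 33.7 mm.

≈ 33.7 mm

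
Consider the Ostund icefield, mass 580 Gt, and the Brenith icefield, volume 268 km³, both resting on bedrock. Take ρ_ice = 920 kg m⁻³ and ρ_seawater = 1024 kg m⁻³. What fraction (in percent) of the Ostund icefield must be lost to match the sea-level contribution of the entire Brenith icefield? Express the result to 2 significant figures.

Equal sea-level rise means equal mass of meltwater, i.e. equal mass of ice lost.
Ice mass of Brenith: 2.466×10^14 kg; ice mass of Ostund: 5.800×10^14 kg.
Fraction required = 2.466×10^14 / 5.800×10^14 = 0.425 → 43 %.

≈ 43 %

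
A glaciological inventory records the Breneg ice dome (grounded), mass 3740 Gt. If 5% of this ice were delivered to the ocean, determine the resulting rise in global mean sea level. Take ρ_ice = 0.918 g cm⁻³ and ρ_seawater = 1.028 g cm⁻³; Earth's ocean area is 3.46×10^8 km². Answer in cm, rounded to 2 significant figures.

≈ 0.053 cm

Breneg: 0.05 × 3740 Gt = 1.870×10^14 kg; dividing by ρ_w = 1.028 g cm⁻³ = 1028 kg m⁻³ gives 1.819×10^11 m³ of water.
Spread over 3.46×10^14 m² of ocean, Δh = 1.819×10^11 / 3.46×10^14 = 5.26×10^-4 m = 0.053 cm.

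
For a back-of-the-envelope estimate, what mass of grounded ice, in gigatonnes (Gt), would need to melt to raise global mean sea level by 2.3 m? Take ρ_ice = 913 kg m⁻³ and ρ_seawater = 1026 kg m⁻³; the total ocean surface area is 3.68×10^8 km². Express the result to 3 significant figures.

Required water volume = Δh × A = 2.3 m × 3.68×10^14 m² = 8.464×10^14 m³.
ρ_w = 1026 kg m⁻³, so the mass of water = 8.464×10^14 m³ × 1026 kg m⁻³ = 8.684×10^17 kg = 8.68×10^5 Gt (and the same mass of ice, by conservation).

≈ 8.68×10^5 Gt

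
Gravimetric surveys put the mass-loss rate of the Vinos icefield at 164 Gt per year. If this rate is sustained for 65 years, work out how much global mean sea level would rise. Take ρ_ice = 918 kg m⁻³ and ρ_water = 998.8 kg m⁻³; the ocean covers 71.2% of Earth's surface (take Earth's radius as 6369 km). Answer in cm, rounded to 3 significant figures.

Total mass lost = 164 Gt/yr × 65 yr = 1.066×10^4 Gt = 1.066×10^16 kg.
ρ_w = 998.8 kg m⁻³, so water volume = 1.066×10^16 / 998.8 = 1.067×10^13 m³.
Δh = 1.067×10^13 / 3.63×10^14 = 0.0294 m = 2.94 cm.

≈ 2.94 cm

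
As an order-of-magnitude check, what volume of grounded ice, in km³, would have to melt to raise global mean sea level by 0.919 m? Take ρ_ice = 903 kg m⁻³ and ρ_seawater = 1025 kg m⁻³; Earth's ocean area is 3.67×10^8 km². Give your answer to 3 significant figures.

Required water volume = Δh × A = 0.919 m × 3.67×10^14 m² = 3.373×10^14 m³ = 3.373×10^5 km³.
Ice volume = water volume × ρ_w/ρ_ice = 3.373×10^5 × 1025/903 = 3.83×10^5 km³.

≈ 3.83×10^5 km³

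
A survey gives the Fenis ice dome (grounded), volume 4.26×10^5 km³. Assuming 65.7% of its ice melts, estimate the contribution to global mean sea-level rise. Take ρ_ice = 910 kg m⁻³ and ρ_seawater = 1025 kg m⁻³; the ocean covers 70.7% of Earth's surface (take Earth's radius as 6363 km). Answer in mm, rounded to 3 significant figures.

≈ 691 mm

Fenis: 0.657 × 4.26×10^5 km³ × (910/1025) = 2.485×10^5 km³ of water.
Spread over 3.60×10^14 m² of ocean, Δh = 2.485×10^14 / 3.60×10^14 = 0.691 m = 691 mm.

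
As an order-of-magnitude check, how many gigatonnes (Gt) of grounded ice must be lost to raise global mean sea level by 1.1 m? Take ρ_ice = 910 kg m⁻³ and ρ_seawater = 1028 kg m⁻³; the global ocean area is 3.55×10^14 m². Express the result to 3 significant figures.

≈ 4.01×10^5 Gt

Required water volume = Δh × A = 1.1 m × 3.55×10^14 m² = 3.905×10^14 m³.
ρ_w = 1028 kg m⁻³, so the mass of water = 3.905×10^14 m³ × 1028 kg m⁻³ = 4.014×10^17 kg = 4.01×10^5 Gt (and the same mass of ice, by conservation).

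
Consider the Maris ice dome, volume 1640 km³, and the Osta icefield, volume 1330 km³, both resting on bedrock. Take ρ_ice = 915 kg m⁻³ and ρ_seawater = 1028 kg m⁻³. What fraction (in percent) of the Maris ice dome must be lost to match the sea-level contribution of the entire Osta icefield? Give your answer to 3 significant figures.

Equal sea-level rise means equal mass of meltwater, i.e. equal mass of ice lost.
Ice mass of Osta: 1.217×10^15 kg; ice mass of Maris: 1.501×10^15 kg.
Fraction required = 1.217×10^15 / 1.501×10^15 = 0.811 → 81.1 %.

≈ 81.1 %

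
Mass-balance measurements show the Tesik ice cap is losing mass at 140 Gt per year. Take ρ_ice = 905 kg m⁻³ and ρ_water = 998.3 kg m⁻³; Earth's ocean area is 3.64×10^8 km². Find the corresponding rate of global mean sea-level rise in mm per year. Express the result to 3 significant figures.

ρ_w = 998.3 kg m⁻³. Annual water volume added = 140 Gt / ρ_w = 1.400×10^14 kg / 998.3 kg m⁻³ = 1.402×10^11 m³.
Δh per year = 1.402×10^11 / 3.64×10^14 = 3.85×10^-4 m = 0.385 mm.

≈ 0.385 mm/yr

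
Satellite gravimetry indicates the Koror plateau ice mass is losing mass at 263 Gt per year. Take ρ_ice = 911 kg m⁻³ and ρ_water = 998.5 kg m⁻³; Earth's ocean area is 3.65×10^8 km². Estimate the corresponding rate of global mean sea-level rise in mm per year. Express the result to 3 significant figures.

≈ 0.722 mm/yr

ρ_w = 998.5 kg m⁻³. Annual water volume added = 263 Gt / ρ_w = 2.630×10^14 kg / 998.5 kg m⁻³ = 2.634×10^11 m³.
Δh per year = 2.634×10^11 / 3.65×10^14 = 7.22×10^-4 m = 0.722 mm.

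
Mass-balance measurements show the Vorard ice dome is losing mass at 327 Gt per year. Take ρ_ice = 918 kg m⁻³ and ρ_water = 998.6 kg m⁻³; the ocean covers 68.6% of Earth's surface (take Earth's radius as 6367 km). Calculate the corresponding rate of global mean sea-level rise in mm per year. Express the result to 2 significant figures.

ρ_w = 998.6 kg m⁻³. Annual water volume added = 327 Gt / ρ_w = 3.270×10^14 kg / 998.6 kg m⁻³ = 3.275×10^11 m³.
Δh per year = 3.275×10^11 / 3.49×10^14 = 9.37×10^-4 m = 0.94 mm.

≈ 0.94 mm/yr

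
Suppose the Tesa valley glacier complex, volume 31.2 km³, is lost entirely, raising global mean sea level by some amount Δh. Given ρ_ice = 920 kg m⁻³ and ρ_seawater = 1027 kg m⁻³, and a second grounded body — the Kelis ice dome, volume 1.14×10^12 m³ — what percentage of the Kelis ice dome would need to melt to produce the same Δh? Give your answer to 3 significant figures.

≈ 2.74 %

Equal sea-level rise means equal mass of meltwater, i.e. equal mass of ice lost.
Ice mass of Tesa: 2.870×10^13 kg; ice mass of Kelis: 1.049×10^15 kg.
Fraction required = 2.870×10^13 / 1.049×10^15 = 0.0274 → 2.74 %.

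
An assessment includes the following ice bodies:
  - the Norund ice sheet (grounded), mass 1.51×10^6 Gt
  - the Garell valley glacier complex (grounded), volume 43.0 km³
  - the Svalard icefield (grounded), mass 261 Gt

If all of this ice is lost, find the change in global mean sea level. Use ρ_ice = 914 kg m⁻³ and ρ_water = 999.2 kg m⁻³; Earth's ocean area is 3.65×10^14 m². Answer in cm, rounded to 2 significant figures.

≈ 410 cm

Norund: 1.51×10^6 Gt = 1.510×10^18 kg; dividing by ρ_w = 999.2 kg m⁻³ gives 1.511×10^15 m³ of water.
Garell: 43.0 km³ × (914/999.2) = 39.33 km³ of water.
Svalard: 261 Gt = 2.610×10^14 kg; dividing by ρ_w = 999.2 kg m⁻³ gives 2.612×10^11 m³ of water.
Total added water ≈ 1.512×10^15 m³ over 3.65×10^14 m² → Δh = 4.14 m = 410 cm.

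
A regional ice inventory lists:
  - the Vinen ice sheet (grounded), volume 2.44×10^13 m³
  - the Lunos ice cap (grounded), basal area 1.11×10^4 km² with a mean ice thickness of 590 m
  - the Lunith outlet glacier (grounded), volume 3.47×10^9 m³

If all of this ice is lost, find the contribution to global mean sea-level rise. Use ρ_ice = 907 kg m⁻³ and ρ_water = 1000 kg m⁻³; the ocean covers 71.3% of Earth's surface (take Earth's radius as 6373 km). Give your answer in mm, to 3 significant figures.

≈ 77.1 mm

Vinen: 2.44×10^13 m³ × (907/1000) = 2.213×10^13 m³ of water.
Lunos: ice volume = 1.11×10^4 km² × 590 m = 6549 km³; 6549 × (907/1000) = 5940 km³ of water.
Lunith: 3.47×10^9 m³ × (907/1000) = 3.147×10^9 m³ of water.
Total added water ≈ 2.807×10^13 m³ over 3.64×10^14 m² → Δh = 0.0771 m = 77.1 mm.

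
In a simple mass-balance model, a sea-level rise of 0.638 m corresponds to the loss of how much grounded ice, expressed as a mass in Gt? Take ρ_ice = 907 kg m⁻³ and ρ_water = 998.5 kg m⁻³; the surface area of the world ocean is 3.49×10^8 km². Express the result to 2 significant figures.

Required water volume = Δh × A = 0.638 m × 3.49×10^14 m² = 2.227×10^14 m³.
ρ_w = 998.5 kg m⁻³, so the mass of water = 2.227×10^14 m³ × 998.5 kg m⁻³ = 2.223×10^17 kg = 2.2×10^5 Gt (and the same mass of ice, by conservation).

≈ 2.2×10^5 Gt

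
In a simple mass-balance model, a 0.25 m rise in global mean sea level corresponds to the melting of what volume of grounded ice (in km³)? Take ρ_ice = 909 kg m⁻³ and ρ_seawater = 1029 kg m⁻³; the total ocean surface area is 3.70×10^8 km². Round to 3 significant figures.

Required water volume = Δh × A = 0.25 m × 3.70×10^14 m² = 9.250×10^13 m³ = 9.250×10^4 km³.
Ice volume = water volume × ρ_w/ρ_ice = 9.250×10^4 × 1029/909 = 1.05×10^5 km³.

≈ 1.05×10^5 km³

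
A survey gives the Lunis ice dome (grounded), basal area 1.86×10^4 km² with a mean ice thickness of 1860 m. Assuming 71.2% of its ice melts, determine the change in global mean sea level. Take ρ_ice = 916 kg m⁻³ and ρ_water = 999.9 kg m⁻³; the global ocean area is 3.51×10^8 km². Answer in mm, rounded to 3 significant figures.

≈ 64.3 mm

Lunis: ice volume = 1.86×10^4 km² × 1860 m = 3.460×10^4 km³; 0.712 × 3.460×10^4 × (916/999.9) = 2.257×10^4 km³ of water.
Spread over 3.51×10^14 m² of ocean, Δh = 2.257×10^13 / 3.51×10^14 = 0.0643 m = 64.3 mm.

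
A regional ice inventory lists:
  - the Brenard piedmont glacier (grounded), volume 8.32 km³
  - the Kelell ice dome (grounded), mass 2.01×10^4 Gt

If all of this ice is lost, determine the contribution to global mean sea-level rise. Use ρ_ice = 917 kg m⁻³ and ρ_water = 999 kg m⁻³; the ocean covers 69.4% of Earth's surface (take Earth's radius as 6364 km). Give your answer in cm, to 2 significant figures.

Brenard: 8.32 km³ × (917/999) = 7.637 km³ of water.
Kelell: 2.01×10^4 Gt = 2.010×10^16 kg; dividing by ρ_w = 999 kg m⁻³ gives 2.012×10^13 m³ of water.
Total added water ≈ 2.013×10^13 m³ over 3.53×10^14 m² → Δh = 0.0570 m = 5.7 cm.

≈ 5.7 cm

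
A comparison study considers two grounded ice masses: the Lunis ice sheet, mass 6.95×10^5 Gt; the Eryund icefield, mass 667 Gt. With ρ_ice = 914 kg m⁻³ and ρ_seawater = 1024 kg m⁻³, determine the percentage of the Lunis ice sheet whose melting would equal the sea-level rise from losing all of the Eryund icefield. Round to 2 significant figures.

Equal sea-level rise means equal mass of meltwater, i.e. equal mass of ice lost.
Ice mass of Eryund: 6.670×10^14 kg; ice mass of Lunis: 6.950×10^17 kg.
Fraction required = 6.670×10^14 / 6.950×10^17 = 9.60×10^-4 → 0.096 %.

≈ 0.096 %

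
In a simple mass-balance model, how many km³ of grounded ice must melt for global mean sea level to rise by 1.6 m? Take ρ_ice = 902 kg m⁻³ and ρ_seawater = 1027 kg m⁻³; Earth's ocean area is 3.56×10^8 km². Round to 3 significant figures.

≈ 6.49×10^5 km³

Required water volume = Δh × A = 1.6 m × 3.56×10^14 m² = 5.696×10^14 m³ = 5.696×10^5 km³.
Ice volume = water volume × ρ_w/ρ_ice = 5.696×10^5 × 1027/902 = 6.49×10^5 km³.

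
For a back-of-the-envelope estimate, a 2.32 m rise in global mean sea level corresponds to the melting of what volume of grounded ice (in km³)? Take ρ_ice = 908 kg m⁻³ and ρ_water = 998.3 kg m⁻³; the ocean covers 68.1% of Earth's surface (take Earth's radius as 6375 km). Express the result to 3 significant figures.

≈ 8.87×10^5 km³

Required water volume = Δh × A = 2.32 m × 3.48×10^14 m² = 8.069×10^14 m³ = 8.069×10^5 km³.
Ice volume = water volume × ρ_w/ρ_ice = 8.069×10^5 × 998.3/908 = 8.87×10^5 km³.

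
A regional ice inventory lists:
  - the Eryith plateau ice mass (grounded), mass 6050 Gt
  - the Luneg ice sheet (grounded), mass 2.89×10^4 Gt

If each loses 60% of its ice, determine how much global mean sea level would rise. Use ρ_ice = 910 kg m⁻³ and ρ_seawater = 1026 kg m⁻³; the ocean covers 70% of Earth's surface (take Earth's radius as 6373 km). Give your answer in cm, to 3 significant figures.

Eryith: 0.6 × 6050 Gt = 3.630×10^15 kg; dividing by ρ_w = 1026 kg m⁻³ gives 3.538×10^12 m³ of water.
Luneg: 0.6 × 2.89×10^4 Gt = 1.734×10^16 kg; dividing by ρ_w = 1026 kg m⁻³ gives 1.690×10^13 m³ of water.
Total added water ≈ 2.044×10^13 m³ over 3.57×10^14 m² → Δh = 0.0572 m = 5.72 cm.

≈ 5.72 cm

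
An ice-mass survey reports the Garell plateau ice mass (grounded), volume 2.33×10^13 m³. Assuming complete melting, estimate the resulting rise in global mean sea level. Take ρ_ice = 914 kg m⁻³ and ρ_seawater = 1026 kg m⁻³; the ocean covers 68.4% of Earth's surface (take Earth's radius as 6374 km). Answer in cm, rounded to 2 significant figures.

≈ 5.9 cm

Garell: 2.33×10^13 m³ × (914/1026) = 2.076×10^13 m³ of water.
Spread over 3.49×10^14 m² of ocean, Δh = 2.076×10^13 / 3.49×10^14 = 0.0594 m = 5.9 cm.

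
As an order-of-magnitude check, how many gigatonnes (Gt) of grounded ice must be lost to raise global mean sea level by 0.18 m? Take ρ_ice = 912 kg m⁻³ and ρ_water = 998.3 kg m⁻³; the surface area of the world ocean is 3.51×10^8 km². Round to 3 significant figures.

Required water volume = Δh × A = 0.18 m × 3.51×10^14 m² = 6.318×10^13 m³.
ρ_w = 998.3 kg m⁻³, so the mass of water = 6.318×10^13 m³ × 998.3 kg m⁻³ = 6.307×10^16 kg = 6.31×10^4 Gt (and the same mass of ice, by conservation).

≈ 6.31×10^4 Gt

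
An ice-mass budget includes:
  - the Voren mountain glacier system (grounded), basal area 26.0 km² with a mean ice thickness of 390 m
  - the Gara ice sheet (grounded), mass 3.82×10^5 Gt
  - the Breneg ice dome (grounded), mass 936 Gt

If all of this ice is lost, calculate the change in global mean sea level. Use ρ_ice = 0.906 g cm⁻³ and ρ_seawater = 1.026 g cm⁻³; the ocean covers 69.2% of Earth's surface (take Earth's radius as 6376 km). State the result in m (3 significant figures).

Voren: ice volume = 26.0 km² × 390 m = 10.14 km³; 10.14 × (906/1026) = 8.954 km³ of water.
Gara: 3.82×10^5 Gt = 3.820×10^17 kg; dividing by ρ_w = 1.026 g cm⁻³ = 1026 kg m⁻³ gives 3.723×10^14 m³ of water.
Breneg: 936 Gt = 9.360×10^14 kg; dividing by ρ_w = 1026 kg m⁻³ gives 9.123×10^11 m³ of water.
Total added water ≈ 3.732×10^14 m³ over 3.54×10^14 m² → Δh = 1.06 m.

≈ 1.06 m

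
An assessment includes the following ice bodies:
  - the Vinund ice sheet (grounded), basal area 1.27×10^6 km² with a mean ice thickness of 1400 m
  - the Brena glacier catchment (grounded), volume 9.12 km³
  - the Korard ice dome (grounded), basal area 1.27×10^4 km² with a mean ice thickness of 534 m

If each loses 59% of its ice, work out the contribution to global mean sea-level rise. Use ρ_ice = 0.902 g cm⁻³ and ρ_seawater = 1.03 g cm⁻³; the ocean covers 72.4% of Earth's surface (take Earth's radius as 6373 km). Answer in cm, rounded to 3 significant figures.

≈ 250 cm

Vinund: ice volume = 1.27×10^6 km² × 1400 m = 1.778×10^6 km³; 0.59 × 1.778×10^6 × (902/1030) = 9.187×10^5 km³ of water.
Brena: 0.59 × 9.12 km³ × (902/1030) = 4.712 km³ of water.
Korard: ice volume = 1.27×10^4 km² × 534 m = 6782 km³; 0.59 × 6782 × (902/1030) = 3504 km³ of water.
Total added water ≈ 9.222×10^14 m³ over 3.70×10^14 m² → Δh = 2.50 m = 250 cm.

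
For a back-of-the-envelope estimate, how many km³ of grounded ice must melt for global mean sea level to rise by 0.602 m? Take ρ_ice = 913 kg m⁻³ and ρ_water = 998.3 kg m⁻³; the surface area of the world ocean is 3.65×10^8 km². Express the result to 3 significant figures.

≈ 2.40×10^5 km³

Required water volume = Δh × A = 0.602 m × 3.65×10^14 m² = 2.197×10^14 m³ = 2.197×10^5 km³.
Ice volume = water volume × ρ_w/ρ_ice = 2.197×10^5 × 998.3/913 = 2.40×10^5 km³.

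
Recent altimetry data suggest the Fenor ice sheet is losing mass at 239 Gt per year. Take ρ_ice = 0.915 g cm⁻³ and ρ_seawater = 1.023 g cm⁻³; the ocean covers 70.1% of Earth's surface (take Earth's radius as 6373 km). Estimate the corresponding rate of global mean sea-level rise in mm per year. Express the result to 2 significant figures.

≈ 0.65 mm/yr

ρ_w = 1.023 g cm⁻³ = 1023 kg m⁻³. Annual water volume added = 239 Gt / ρ_w = 2.390×10^14 kg / 1023 kg m⁻³ = 2.336×10^11 m³.
Δh per year = 2.336×10^11 / 3.58×10^14 = 6.53×10^-4 m = 0.65 mm.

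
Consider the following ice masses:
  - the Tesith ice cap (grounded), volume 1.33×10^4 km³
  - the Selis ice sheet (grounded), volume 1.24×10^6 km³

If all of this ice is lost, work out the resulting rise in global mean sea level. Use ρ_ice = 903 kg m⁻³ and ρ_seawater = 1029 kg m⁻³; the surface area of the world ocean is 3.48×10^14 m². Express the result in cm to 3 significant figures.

Tesith: 1.33×10^4 km³ × (903/1029) = 1.167×10^4 km³ of water.
Selis: 1.24×10^6 km³ × (903/1029) = 1.088×10^6 km³ of water.
Total added water ≈ 1.100×10^15 m³ over 3.48×10^14 m² → Δh = 3.16 m = 316 cm.

≈ 316 cm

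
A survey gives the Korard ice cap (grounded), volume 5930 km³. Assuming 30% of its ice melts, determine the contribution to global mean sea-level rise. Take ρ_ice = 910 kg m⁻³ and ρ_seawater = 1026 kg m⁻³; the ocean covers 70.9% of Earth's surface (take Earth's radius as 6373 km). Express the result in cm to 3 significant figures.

Korard: 0.3 × 5930 km³ × (910/1026) = 1578 km³ of water.
Spread over 3.62×10^14 m² of ocean, Δh = 1.578×10^12 / 3.62×10^14 = 4.36×10^-3 m = 0.436 cm.

≈ 0.436 cm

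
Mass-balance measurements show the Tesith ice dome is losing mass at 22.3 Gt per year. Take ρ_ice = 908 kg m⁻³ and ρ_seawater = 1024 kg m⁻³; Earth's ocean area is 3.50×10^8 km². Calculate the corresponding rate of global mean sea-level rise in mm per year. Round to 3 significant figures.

≈ 0.0622 mm/yr

ρ_w = 1024 kg m⁻³. Annual water volume added = 22.3 Gt / ρ_w = 2.230×10^13 kg / 1024 kg m⁻³ = 2.178×10^10 m³.
Δh per year = 2.178×10^10 / 3.50×10^14 = 6.22×10^-5 m = 0.0622 mm.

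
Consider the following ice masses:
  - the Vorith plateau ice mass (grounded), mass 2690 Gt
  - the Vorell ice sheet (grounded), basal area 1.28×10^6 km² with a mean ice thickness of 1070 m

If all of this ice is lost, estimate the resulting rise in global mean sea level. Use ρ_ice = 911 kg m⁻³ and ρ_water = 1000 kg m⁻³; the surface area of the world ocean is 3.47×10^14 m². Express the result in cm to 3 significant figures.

≈ 360 cm

Vorith: 2690 Gt = 2.690×10^15 kg; dividing by ρ_w = 1000 kg m⁻³ gives 2.690×10^12 m³ of water.
Vorell: ice volume = 1.28×10^6 km² × 1070 m = 1.370×10^6 km³; 1.370×10^6 × (911/1000) = 1.248×10^6 km³ of water.
Total added water ≈ 1.250×10^15 m³ over 3.47×10^14 m² → Δh = 3.60 m = 360 cm.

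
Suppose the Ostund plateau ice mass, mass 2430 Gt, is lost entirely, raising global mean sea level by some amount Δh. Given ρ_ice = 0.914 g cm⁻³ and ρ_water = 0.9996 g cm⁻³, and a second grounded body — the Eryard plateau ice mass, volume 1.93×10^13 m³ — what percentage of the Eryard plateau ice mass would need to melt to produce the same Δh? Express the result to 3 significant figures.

≈ 13.8 %

Equal sea-level rise means equal mass of meltwater, i.e. equal mass of ice lost.
Ice mass of Ostund: 2.430×10^15 kg; ice mass of Eryard: 1.764×10^16 kg.
Fraction required = 2.430×10^15 / 1.764×10^16 = 0.138 → 13.8 %.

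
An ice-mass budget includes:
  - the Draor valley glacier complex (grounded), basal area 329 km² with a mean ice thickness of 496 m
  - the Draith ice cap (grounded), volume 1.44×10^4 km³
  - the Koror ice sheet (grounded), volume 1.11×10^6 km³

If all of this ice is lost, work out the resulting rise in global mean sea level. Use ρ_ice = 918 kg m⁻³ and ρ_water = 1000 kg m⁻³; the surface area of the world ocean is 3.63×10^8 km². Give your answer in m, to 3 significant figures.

≈ 2.84 m

Draor: ice volume = 329 km² × 496 m = 163.2 km³; 163.2 × (918/1000) = 149.8 km³ of water.
Draith: 1.44×10^4 km³ × (918/1000) = 1.322×10^4 km³ of water.
Koror: 1.11×10^6 km³ × (918/1000) = 1.019×10^6 km³ of water.
Total added water ≈ 1.032×10^15 m³ over 3.63×10^14 m² → Δh = 2.84 m.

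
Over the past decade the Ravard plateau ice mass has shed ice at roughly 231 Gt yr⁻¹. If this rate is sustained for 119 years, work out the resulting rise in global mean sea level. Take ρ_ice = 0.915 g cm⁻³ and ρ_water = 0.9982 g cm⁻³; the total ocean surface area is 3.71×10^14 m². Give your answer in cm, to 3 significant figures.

≈ 7.42 cm

Total mass lost = 231 Gt/yr × 119 yr = 2.749×10^4 Gt = 2.749×10^16 kg.
ρ_w = 0.9982 g cm⁻³ = 998.2 kg m⁻³, so water volume = 2.749×10^16 / 998.2 = 2.754×10^13 m³.
Δh = 2.754×10^13 / 3.71×10^14 = 0.0742 m = 7.42 cm.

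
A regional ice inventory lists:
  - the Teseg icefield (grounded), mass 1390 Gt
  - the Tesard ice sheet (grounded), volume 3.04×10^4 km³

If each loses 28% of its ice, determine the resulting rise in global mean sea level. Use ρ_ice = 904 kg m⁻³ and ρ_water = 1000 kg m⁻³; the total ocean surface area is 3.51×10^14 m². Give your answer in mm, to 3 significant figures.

≈ 23.0 mm

Teseg: 0.28 × 1390 Gt = 3.892×10^14 kg; dividing by ρ_w = 1000 kg m⁻³ gives 3.892×10^11 m³ of water.
Tesard: 0.28 × 3.04×10^4 km³ × (904/1000) = 7695 km³ of water.
Total added water ≈ 8.084×10^12 m³ over 3.51×10^14 m² → Δh = 0.0230 m = 23.0 mm.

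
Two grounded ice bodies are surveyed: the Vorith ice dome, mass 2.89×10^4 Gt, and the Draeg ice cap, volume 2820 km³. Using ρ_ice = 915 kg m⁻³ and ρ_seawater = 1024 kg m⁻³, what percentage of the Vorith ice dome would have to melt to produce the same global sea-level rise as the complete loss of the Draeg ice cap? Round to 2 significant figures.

≈ 8.9 %

Equal sea-level rise means equal mass of meltwater, i.e. equal mass of ice lost.
Ice mass of Draeg: 2.580×10^15 kg; ice mass of Vorith: 2.890×10^16 kg.
Fraction required = 2.580×10^15 / 2.890×10^16 = 0.0893 → 8.9 %.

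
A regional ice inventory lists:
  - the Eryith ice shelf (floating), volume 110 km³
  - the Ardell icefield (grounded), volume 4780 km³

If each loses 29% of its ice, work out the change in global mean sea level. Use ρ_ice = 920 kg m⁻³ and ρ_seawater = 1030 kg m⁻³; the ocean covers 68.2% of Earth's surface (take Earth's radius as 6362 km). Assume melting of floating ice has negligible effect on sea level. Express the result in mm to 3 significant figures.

The Eryith ice shelf is floating and already displaces its own weight of water, so its melt adds essentially nothing to sea level.
Ardell: 0.29 × 4780 km³ × (920/1030) = 1238 km³ of water.
Total added water ≈ 1.238×10^12 m³ over 3.47×10^14 m² → Δh = 3.57×10^-3 m = 3.57 mm.

≈ 3.57 mm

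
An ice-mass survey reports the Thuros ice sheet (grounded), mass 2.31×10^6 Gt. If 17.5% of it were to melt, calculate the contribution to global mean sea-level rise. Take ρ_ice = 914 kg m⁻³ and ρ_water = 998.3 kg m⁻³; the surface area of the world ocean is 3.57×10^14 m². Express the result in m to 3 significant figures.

≈ 1.13 m

Thuros: 0.175 × 2.31×10^6 Gt = 4.042×10^17 kg; dividing by ρ_w = 998.3 kg m⁻³ gives 4.049×10^14 m³ of water.
Spread over 3.57×10^14 m² of ocean, Δh = 4.049×10^14 / 3.57×10^14 = 1.13 m.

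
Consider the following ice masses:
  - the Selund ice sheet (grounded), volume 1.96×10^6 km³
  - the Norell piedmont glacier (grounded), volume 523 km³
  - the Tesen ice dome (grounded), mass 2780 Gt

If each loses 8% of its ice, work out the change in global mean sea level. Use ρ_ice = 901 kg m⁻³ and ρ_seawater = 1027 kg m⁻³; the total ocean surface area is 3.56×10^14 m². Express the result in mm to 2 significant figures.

≈ 390 mm

Selund: 0.08 × 1.96×10^6 km³ × (901/1027) = 1.376×10^5 km³ of water.
Norell: 0.08 × 523 km³ × (901/1027) = 36.71 km³ of water.
Tesen: 0.08 × 2780 Gt = 2.224×10^14 kg; dividing by ρ_w = 1027 kg m⁻³ gives 2.166×10^11 m³ of water.
Total added water ≈ 1.378×10^14 m³ over 3.56×10^14 m² → Δh = 0.387 m = 390 mm.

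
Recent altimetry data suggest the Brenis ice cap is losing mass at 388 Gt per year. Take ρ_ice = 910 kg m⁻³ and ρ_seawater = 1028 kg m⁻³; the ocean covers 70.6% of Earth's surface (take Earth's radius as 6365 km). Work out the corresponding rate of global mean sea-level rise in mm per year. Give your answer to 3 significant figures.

≈ 1.05 mm/yr

ρ_w = 1028 kg m⁻³. Annual water volume added = 388 Gt / ρ_w = 3.880×10^14 kg / 1028 kg m⁻³ = 3.774×10^11 m³.
Δh per year = 3.774×10^11 / 3.59×10^14 = 1.05×10^-3 m = 1.05 mm.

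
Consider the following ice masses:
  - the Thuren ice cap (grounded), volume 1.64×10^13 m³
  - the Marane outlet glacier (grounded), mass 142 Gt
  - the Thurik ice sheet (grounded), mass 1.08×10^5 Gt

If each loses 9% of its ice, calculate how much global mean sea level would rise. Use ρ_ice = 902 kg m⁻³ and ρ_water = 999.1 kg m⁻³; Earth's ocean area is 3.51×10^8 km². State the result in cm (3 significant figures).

≈ 3.16 cm

Thuren: 0.09 × 1.64×10^13 m³ × (902/999.1) = 1.333×10^12 m³ of water.
Marane: 0.09 × 142 Gt = 1.278×10^13 kg; dividing by ρ_w = 999.1 kg m⁻³ gives 1.279×10^10 m³ of water.
Thurik: 0.09 × 1.08×10^5 Gt = 9.720×10^15 kg; dividing by ρ_w = 999.1 kg m⁻³ gives 9.729×10^12 m³ of water.
Total added water ≈ 1.107×10^13 m³ over 3.51×10^14 m² → Δh = 0.0316 m = 3.16 cm.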